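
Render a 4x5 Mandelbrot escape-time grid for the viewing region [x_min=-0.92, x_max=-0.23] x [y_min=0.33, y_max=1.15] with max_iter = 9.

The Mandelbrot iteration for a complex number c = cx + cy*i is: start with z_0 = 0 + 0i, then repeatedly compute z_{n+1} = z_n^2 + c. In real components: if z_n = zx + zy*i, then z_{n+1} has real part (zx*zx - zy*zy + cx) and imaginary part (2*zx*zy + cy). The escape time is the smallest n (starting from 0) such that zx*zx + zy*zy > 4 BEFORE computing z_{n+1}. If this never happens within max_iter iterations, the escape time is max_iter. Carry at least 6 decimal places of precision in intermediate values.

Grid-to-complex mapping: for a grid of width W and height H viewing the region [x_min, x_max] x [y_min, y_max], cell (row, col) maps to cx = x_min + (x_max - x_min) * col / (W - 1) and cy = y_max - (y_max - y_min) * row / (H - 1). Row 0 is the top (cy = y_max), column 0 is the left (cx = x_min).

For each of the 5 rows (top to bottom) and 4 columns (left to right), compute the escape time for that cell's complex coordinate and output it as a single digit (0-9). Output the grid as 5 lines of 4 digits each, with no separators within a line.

Answer: 3334
3447
4469
5799
9999

Derivation:
(row=0, col=0): c = -0.9200 + 1.1500i → escape time 3
(row=0, col=1): c = -0.6900 + 1.1500i → escape time 3
(row=0, col=2): c = -0.4600 + 1.1500i → escape time 3
(row=0, col=3): c = -0.2300 + 1.1500i → escape time 4
(row=1, col=0): c = -0.9200 + 0.9450i → escape time 3
(row=1, col=1): c = -0.6900 + 0.9450i → escape time 4
(row=1, col=2): c = -0.4600 + 0.9450i → escape time 4
(row=1, col=3): c = -0.2300 + 0.9450i → escape time 7
(row=2, col=0): c = -0.9200 + 0.7400i → escape time 4
(row=2, col=1): c = -0.6900 + 0.7400i → escape time 4
(row=2, col=2): c = -0.4600 + 0.7400i → escape time 6
(row=2, col=3): c = -0.2300 + 0.7400i → escape time 9
(row=3, col=0): c = -0.9200 + 0.5350i → escape time 5
(row=3, col=1): c = -0.6900 + 0.5350i → escape time 7
(row=3, col=2): c = -0.4600 + 0.5350i → escape time 9
(row=3, col=3): c = -0.2300 + 0.5350i → escape time 9
(row=4, col=0): c = -0.9200 + 0.3300i → escape time 9
(row=4, col=1): c = -0.6900 + 0.3300i → escape time 9
(row=4, col=2): c = -0.4600 + 0.3300i → escape time 9
(row=4, col=3): c = -0.2300 + 0.3300i → escape time 9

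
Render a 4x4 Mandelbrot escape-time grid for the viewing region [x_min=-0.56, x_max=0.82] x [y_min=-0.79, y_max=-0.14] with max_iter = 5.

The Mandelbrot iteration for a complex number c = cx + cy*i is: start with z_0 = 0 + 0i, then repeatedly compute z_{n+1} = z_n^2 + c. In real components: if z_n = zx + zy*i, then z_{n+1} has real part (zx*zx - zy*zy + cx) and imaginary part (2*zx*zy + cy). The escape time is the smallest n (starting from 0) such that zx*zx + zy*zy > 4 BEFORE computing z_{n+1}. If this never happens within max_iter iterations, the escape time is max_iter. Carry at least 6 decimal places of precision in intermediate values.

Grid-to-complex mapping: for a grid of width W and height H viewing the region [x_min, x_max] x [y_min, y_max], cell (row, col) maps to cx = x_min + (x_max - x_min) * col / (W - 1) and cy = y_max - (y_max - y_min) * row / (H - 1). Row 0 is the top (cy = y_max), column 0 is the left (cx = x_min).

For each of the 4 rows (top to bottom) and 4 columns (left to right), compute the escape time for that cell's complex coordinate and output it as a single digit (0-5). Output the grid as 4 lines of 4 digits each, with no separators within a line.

Answer: 5553
5553
5553
5542

Derivation:
(row=0, col=0): c = -0.5600 + -0.1400i → escape time 5
(row=0, col=1): c = -0.1000 + -0.1400i → escape time 5
(row=0, col=2): c = 0.3600 + -0.1400i → escape time 5
(row=0, col=3): c = 0.8200 + -0.1400i → escape time 3
(row=1, col=0): c = -0.5600 + -0.3567i → escape time 5
(row=1, col=1): c = -0.1000 + -0.3567i → escape time 5
(row=1, col=2): c = 0.3600 + -0.3567i → escape time 5
(row=1, col=3): c = 0.8200 + -0.3567i → escape time 3
(row=2, col=0): c = -0.5600 + -0.5733i → escape time 5
(row=2, col=1): c = -0.1000 + -0.5733i → escape time 5
(row=2, col=2): c = 0.3600 + -0.5733i → escape time 5
(row=2, col=3): c = 0.8200 + -0.5733i → escape time 3
(row=3, col=0): c = -0.5600 + -0.7900i → escape time 5
(row=3, col=1): c = -0.1000 + -0.7900i → escape time 5
(row=3, col=2): c = 0.3600 + -0.7900i → escape time 4
(row=3, col=3): c = 0.8200 + -0.7900i → escape time 2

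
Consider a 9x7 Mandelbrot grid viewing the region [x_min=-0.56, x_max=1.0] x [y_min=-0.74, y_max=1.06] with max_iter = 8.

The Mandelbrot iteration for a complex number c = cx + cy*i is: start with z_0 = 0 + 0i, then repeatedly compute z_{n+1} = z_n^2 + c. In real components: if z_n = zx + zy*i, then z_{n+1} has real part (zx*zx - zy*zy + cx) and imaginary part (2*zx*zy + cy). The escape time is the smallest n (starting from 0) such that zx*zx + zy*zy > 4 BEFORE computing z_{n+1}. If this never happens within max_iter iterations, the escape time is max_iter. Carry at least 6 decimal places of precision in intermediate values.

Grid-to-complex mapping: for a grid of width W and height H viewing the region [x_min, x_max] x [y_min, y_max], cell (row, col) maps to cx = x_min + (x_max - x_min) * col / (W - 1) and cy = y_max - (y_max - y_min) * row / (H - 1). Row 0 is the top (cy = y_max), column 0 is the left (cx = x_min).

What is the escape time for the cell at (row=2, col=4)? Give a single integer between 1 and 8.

z_0 = 0 + 0i, c = 0.2200 + 0.4600i
Iter 1: z = 0.2200 + 0.4600i, |z|^2 = 0.2600
Iter 2: z = 0.0568 + 0.6624i, |z|^2 = 0.4420
Iter 3: z = -0.2155 + 0.5352i, |z|^2 = 0.3330
Iter 4: z = -0.0200 + 0.2293i, |z|^2 = 0.0530
Iter 5: z = 0.1678 + 0.4508i, |z|^2 = 0.2314
Iter 6: z = 0.0449 + 0.6113i, |z|^2 = 0.3757
Iter 7: z = -0.1517 + 0.5149i, |z|^2 = 0.2882

Answer: 8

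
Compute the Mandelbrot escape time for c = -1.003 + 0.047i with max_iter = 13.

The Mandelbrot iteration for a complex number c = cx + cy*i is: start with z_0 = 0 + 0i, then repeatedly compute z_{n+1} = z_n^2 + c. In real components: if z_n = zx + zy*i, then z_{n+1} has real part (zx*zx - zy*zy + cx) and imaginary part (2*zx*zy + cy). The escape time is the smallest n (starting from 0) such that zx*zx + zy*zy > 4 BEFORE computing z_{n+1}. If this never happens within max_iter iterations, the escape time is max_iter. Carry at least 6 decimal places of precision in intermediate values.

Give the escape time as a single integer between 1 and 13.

Answer: 13

Derivation:
z_0 = 0 + 0i, c = -1.0030 + 0.0470i
Iter 1: z = -1.0030 + 0.0470i, |z|^2 = 1.0082
Iter 2: z = 0.0008 + -0.0473i, |z|^2 = 0.0022
Iter 3: z = -1.0052 + 0.0469i, |z|^2 = 1.0127
Iter 4: z = 0.0053 + -0.0473i, |z|^2 = 0.0023
Iter 5: z = -1.0052 + 0.0465i, |z|^2 = 1.0126
Iter 6: z = 0.0053 + -0.0465i, |z|^2 = 0.0022
Iter 7: z = -1.0051 + 0.0465i, |z|^2 = 1.0125
Iter 8: z = 0.0051 + -0.0465i, |z|^2 = 0.0022
Iter 9: z = -1.0051 + 0.0465i, |z|^2 = 1.0125
Iter 10: z = 0.0051 + -0.0465i, |z|^2 = 0.0022
Iter 11: z = -1.0051 + 0.0465i, |z|^2 = 1.0125
Iter 12: z = 0.0051 + -0.0465i, |z|^2 = 0.0022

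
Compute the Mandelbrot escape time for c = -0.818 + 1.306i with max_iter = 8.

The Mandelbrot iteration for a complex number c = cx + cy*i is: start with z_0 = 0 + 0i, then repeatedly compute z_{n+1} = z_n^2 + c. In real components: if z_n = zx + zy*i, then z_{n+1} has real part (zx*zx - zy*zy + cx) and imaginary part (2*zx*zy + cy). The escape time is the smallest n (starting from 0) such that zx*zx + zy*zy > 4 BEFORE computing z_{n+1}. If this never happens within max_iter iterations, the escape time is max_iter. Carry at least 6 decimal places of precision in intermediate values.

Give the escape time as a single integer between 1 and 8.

z_0 = 0 + 0i, c = -0.8180 + 1.3060i
Iter 1: z = -0.8180 + 1.3060i, |z|^2 = 2.3748
Iter 2: z = -1.8545 + -0.8306i, |z|^2 = 4.1291
Escaped at iteration 2

Answer: 2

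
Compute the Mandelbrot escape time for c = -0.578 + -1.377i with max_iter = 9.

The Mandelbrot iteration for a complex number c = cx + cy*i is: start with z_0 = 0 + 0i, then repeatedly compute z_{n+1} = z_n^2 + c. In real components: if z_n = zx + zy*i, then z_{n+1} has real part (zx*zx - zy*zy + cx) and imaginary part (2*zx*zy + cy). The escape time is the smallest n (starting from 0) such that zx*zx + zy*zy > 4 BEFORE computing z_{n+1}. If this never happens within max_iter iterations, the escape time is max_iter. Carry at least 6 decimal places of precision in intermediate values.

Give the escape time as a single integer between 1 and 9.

z_0 = 0 + 0i, c = -0.5780 + -1.3770i
Iter 1: z = -0.5780 + -1.3770i, |z|^2 = 2.2302
Iter 2: z = -2.1400 + 0.2148i, |z|^2 = 4.6259
Escaped at iteration 2

Answer: 2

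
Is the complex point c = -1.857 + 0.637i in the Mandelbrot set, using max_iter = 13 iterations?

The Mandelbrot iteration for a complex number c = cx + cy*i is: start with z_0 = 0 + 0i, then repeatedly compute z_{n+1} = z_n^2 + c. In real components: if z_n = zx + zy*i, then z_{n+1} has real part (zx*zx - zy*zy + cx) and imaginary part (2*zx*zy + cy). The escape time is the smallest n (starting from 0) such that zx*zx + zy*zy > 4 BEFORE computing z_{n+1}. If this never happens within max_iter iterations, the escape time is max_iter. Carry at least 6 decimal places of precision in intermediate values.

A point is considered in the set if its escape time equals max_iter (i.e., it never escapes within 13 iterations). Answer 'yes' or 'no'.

z_0 = 0 + 0i, c = -1.8570 + 0.6370i
Iter 1: z = -1.8570 + 0.6370i, |z|^2 = 3.8542
Iter 2: z = 1.1857 + -1.7288i, |z|^2 = 4.3946
Escaped at iteration 2

Answer: no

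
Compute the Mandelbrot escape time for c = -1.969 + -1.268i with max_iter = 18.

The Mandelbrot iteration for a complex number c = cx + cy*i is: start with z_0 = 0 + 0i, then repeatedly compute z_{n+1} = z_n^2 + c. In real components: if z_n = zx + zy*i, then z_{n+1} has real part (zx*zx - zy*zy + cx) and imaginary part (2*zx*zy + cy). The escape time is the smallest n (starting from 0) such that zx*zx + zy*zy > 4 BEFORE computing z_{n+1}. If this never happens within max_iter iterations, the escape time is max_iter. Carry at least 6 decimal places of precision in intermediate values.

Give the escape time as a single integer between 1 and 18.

Answer: 1

Derivation:
z_0 = 0 + 0i, c = -1.9690 + -1.2680i
Iter 1: z = -1.9690 + -1.2680i, |z|^2 = 5.4848
Escaped at iteration 1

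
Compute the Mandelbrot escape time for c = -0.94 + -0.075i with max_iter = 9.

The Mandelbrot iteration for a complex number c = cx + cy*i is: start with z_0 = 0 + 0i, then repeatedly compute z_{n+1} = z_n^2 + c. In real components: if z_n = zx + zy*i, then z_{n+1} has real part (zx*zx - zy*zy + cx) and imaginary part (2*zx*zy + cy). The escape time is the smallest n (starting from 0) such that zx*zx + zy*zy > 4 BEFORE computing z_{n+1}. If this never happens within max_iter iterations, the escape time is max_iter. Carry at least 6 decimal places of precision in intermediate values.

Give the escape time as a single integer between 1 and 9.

z_0 = 0 + 0i, c = -0.9400 + -0.0750i
Iter 1: z = -0.9400 + -0.0750i, |z|^2 = 0.8892
Iter 2: z = -0.0620 + 0.0660i, |z|^2 = 0.0082
Iter 3: z = -0.9405 + -0.0832i, |z|^2 = 0.8915
Iter 4: z = -0.0624 + 0.0815i, |z|^2 = 0.0105
Iter 5: z = -0.9427 + -0.0852i, |z|^2 = 0.8960
Iter 6: z = -0.0585 + 0.0856i, |z|^2 = 0.0107
Iter 7: z = -0.9439 + -0.0850i, |z|^2 = 0.8982
Iter 8: z = -0.0563 + 0.0855i, |z|^2 = 0.0105

Answer: 9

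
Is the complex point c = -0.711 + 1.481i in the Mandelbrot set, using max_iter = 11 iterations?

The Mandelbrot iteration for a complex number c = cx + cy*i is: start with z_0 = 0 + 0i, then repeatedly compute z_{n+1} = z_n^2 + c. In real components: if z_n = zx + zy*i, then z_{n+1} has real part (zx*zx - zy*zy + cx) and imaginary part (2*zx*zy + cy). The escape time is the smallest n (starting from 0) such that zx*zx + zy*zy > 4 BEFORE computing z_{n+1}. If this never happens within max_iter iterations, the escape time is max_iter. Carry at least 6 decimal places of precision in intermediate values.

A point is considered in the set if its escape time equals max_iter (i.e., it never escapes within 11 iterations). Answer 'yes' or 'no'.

z_0 = 0 + 0i, c = -0.7110 + 1.4810i
Iter 1: z = -0.7110 + 1.4810i, |z|^2 = 2.6989
Iter 2: z = -2.3988 + -0.6250i, |z|^2 = 6.1450
Escaped at iteration 2

Answer: no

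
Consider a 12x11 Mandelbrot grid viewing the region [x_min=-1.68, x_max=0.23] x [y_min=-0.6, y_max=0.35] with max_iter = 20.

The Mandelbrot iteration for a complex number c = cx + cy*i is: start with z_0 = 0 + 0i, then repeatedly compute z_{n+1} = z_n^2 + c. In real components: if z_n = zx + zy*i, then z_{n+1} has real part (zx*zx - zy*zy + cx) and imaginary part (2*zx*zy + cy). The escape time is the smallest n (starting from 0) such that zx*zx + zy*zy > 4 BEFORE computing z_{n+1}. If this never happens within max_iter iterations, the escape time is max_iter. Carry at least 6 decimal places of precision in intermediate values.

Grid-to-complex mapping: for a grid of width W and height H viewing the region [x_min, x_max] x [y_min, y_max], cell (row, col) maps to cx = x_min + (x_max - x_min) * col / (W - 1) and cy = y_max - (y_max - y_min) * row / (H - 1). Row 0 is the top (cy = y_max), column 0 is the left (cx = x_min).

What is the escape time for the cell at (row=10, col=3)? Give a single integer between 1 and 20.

Answer: 4

Derivation:
z_0 = 0 + 0i, c = -1.1591 + -0.6000i
Iter 1: z = -1.1591 + -0.6000i, |z|^2 = 1.7035
Iter 2: z = -0.1756 + 0.7909i, |z|^2 = 0.6564
Iter 3: z = -1.7538 + -0.8778i, |z|^2 = 3.8463
Iter 4: z = 1.1462 + 2.4788i, |z|^2 = 7.4585
Escaped at iteration 4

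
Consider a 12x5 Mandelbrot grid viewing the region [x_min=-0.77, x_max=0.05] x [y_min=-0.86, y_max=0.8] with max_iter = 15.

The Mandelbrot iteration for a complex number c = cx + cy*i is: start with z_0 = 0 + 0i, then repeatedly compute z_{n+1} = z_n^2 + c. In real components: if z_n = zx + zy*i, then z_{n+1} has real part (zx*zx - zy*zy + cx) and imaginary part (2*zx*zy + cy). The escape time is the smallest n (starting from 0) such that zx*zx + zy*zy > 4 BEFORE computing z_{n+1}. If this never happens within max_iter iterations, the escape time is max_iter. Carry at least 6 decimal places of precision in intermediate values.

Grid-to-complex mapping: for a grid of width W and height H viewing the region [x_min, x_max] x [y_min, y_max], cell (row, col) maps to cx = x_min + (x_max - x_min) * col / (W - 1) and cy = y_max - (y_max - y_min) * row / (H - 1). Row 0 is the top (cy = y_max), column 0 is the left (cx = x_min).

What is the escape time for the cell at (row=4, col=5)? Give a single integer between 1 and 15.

z_0 = 0 + 0i, c = -0.3973 + -0.8600i
Iter 1: z = -0.3973 + -0.8600i, |z|^2 = 0.8974
Iter 2: z = -0.9790 + -0.1767i, |z|^2 = 0.9898
Iter 3: z = 0.5300 + -0.5140i, |z|^2 = 0.5452
Iter 4: z = -0.3805 + -1.4049i, |z|^2 = 2.1186
Iter 5: z = -2.2262 + 0.2093i, |z|^2 = 4.9998
Escaped at iteration 5

Answer: 5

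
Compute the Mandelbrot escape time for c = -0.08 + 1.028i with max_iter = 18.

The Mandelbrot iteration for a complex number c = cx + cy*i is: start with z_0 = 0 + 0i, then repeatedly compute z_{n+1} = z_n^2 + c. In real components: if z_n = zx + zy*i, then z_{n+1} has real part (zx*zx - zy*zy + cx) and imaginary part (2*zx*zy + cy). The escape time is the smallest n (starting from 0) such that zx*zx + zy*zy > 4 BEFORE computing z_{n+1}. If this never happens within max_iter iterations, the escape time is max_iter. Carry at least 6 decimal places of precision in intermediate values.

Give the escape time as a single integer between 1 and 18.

Answer: 7

Derivation:
z_0 = 0 + 0i, c = -0.0800 + 1.0280i
Iter 1: z = -0.0800 + 1.0280i, |z|^2 = 1.0632
Iter 2: z = -1.1304 + 0.8635i, |z|^2 = 2.0234
Iter 3: z = 0.4521 + -0.9242i, |z|^2 = 1.0586
Iter 4: z = -0.7298 + 0.1923i, |z|^2 = 0.5696
Iter 5: z = 0.4156 + 0.7473i, |z|^2 = 0.7312
Iter 6: z = -0.4657 + 1.6491i, |z|^2 = 2.9366
Iter 7: z = -2.5828 + -0.5081i, |z|^2 = 6.9290
Escaped at iteration 7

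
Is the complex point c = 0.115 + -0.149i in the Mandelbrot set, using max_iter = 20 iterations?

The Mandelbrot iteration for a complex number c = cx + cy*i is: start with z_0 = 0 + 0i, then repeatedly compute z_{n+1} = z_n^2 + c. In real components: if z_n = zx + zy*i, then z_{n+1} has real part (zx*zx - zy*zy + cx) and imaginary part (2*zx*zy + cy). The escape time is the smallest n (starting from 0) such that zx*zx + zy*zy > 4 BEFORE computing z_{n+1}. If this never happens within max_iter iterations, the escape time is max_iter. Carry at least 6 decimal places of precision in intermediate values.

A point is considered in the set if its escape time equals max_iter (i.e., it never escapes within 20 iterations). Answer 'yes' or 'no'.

Answer: yes

Derivation:
z_0 = 0 + 0i, c = 0.1150 + -0.1490i
Iter 1: z = 0.1150 + -0.1490i, |z|^2 = 0.0354
Iter 2: z = 0.1060 + -0.1833i, |z|^2 = 0.0448
Iter 3: z = 0.0927 + -0.1879i, |z|^2 = 0.0439
Iter 4: z = 0.0883 + -0.1838i, |z|^2 = 0.0416
Iter 5: z = 0.0890 + -0.1815i, |z|^2 = 0.0408
Iter 6: z = 0.0900 + -0.1813i, |z|^2 = 0.0410
Iter 7: z = 0.0902 + -0.1816i, |z|^2 = 0.0411
Iter 8: z = 0.0902 + -0.1818i, |z|^2 = 0.0412
Iter 9: z = 0.0901 + -0.1818i, |z|^2 = 0.0412
Iter 10: z = 0.0901 + -0.1818i, |z|^2 = 0.0411
Iter 11: z = 0.0901 + -0.1817i, |z|^2 = 0.0411
Iter 12: z = 0.0901 + -0.1817i, |z|^2 = 0.0411
Iter 13: z = 0.0901 + -0.1817i, |z|^2 = 0.0411
Iter 14: z = 0.0901 + -0.1817i, |z|^2 = 0.0411
Iter 15: z = 0.0901 + -0.1817i, |z|^2 = 0.0411
Iter 16: z = 0.0901 + -0.1817i, |z|^2 = 0.0411
Iter 17: z = 0.0901 + -0.1817i, |z|^2 = 0.0411
Iter 18: z = 0.0901 + -0.1817i, |z|^2 = 0.0411
Iter 19: z = 0.0901 + -0.1817i, |z|^2 = 0.0411
Did not escape in 20 iterations → in set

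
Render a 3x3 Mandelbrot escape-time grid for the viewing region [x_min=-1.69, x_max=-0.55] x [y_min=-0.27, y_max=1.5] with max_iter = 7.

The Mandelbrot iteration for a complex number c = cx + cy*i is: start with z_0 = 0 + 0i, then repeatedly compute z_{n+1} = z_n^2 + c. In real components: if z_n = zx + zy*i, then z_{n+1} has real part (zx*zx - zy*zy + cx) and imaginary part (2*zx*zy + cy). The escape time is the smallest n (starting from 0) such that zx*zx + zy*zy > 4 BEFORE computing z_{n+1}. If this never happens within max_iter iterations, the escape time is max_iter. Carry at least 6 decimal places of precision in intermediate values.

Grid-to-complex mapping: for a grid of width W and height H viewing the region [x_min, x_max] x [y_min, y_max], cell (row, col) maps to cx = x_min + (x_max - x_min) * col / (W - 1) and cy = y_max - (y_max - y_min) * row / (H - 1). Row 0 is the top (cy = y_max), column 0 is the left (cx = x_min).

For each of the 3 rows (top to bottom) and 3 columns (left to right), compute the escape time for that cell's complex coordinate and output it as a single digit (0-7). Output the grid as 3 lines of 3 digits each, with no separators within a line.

Answer: 122
347
477

Derivation:
(row=0, col=0): c = -1.6900 + 1.5000i → escape time 1
(row=0, col=1): c = -1.1200 + 1.5000i → escape time 2
(row=0, col=2): c = -0.5500 + 1.5000i → escape time 2
(row=1, col=0): c = -1.6900 + 0.6150i → escape time 3
(row=1, col=1): c = -1.1200 + 0.6150i → escape time 4
(row=1, col=2): c = -0.5500 + 0.6150i → escape time 7
(row=2, col=0): c = -1.6900 + -0.2700i → escape time 4
(row=2, col=1): c = -1.1200 + -0.2700i → escape time 7
(row=2, col=2): c = -0.5500 + -0.2700i → escape time 7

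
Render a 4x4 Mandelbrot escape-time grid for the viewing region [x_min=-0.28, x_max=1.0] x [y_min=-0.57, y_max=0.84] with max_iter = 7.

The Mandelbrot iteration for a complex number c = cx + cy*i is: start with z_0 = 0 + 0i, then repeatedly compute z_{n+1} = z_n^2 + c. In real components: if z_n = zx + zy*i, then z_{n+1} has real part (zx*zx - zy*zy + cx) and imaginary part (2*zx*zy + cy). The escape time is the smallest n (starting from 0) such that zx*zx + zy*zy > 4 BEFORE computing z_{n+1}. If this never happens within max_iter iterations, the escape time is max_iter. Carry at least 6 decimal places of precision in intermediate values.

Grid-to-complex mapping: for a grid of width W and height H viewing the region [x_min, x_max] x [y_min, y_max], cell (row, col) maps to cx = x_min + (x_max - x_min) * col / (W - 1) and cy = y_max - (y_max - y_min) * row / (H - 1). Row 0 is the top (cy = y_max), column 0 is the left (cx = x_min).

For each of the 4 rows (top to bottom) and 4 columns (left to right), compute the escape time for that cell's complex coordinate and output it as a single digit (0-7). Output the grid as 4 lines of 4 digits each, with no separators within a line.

Answer: 7532
7742
7742
7732

Derivation:
(row=0, col=0): c = -0.2800 + 0.8400i → escape time 7
(row=0, col=1): c = 0.1467 + 0.8400i → escape time 5
(row=0, col=2): c = 0.5733 + 0.8400i → escape time 3
(row=0, col=3): c = 1.0000 + 0.8400i → escape time 2
(row=1, col=0): c = -0.2800 + 0.3700i → escape time 7
(row=1, col=1): c = 0.1467 + 0.3700i → escape time 7
(row=1, col=2): c = 0.5733 + 0.3700i → escape time 4
(row=1, col=3): c = 1.0000 + 0.3700i → escape time 2
(row=2, col=0): c = -0.2800 + -0.1000i → escape time 7
(row=2, col=1): c = 0.1467 + -0.1000i → escape time 7
(row=2, col=2): c = 0.5733 + -0.1000i → escape time 4
(row=2, col=3): c = 1.0000 + -0.1000i → escape time 2
(row=3, col=0): c = -0.2800 + -0.5700i → escape time 7
(row=3, col=1): c = 0.1467 + -0.5700i → escape time 7
(row=3, col=2): c = 0.5733 + -0.5700i → escape time 3
(row=3, col=3): c = 1.0000 + -0.5700i → escape time 2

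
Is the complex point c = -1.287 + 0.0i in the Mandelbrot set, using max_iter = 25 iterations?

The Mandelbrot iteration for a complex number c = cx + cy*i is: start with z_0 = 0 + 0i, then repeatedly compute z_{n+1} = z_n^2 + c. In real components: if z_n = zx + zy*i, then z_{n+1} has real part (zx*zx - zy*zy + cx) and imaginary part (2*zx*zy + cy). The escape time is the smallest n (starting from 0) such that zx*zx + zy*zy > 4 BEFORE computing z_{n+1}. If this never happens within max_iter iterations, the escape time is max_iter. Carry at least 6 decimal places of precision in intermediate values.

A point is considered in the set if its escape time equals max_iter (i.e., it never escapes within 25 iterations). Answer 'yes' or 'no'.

Answer: yes

Derivation:
z_0 = 0 + 0i, c = -1.2870 + 0.0000i
Iter 1: z = -1.2870 + 0.0000i, |z|^2 = 1.6564
Iter 2: z = 0.3694 + 0.0000i, |z|^2 = 0.1364
Iter 3: z = -1.1506 + 0.0000i, |z|^2 = 1.3238
Iter 4: z = 0.0368 + 0.0000i, |z|^2 = 0.0014
Iter 5: z = -1.2856 + 0.0000i, |z|^2 = 1.6529
Iter 6: z = 0.3659 + 0.0000i, |z|^2 = 0.1339
Iter 7: z = -1.1531 + 0.0000i, |z|^2 = 1.3297
Iter 8: z = 0.0427 + 0.0000i, |z|^2 = 0.0018
Iter 9: z = -1.2852 + 0.0000i, |z|^2 = 1.6517
Iter 10: z = 0.3647 + 0.0000i, |z|^2 = 0.1330
Iter 11: z = -1.1540 + 0.0000i, |z|^2 = 1.3317
Iter 12: z = 0.0447 + 0.0000i, |z|^2 = 0.0020
Iter 13: z = -1.2850 + 0.0000i, |z|^2 = 1.6512
Iter 14: z = 0.3642 + 0.0000i, |z|^2 = 0.1327
Iter 15: z = -1.1543 + 0.0000i, |z|^2 = 1.3325
Iter 16: z = 0.0455 + 0.0000i, |z|^2 = 0.0021
Iter 17: z = -1.2849 + 0.0000i, |z|^2 = 1.6510
Iter 18: z = 0.3640 + 0.0000i, |z|^2 = 0.1325
Iter 19: z = -1.1545 + 0.0000i, |z|^2 = 1.3328
Iter 20: z = 0.0458 + 0.0000i, |z|^2 = 0.0021
Iter 21: z = -1.2849 + 0.0000i, |z|^2 = 1.6510
Iter 22: z = 0.3640 + 0.0000i, |z|^2 = 0.1325
Iter 23: z = -1.1545 + 0.0000i, |z|^2 = 1.3329
Iter 24: z = 0.0459 + 0.0000i, |z|^2 = 0.0021
Did not escape in 25 iterations → in set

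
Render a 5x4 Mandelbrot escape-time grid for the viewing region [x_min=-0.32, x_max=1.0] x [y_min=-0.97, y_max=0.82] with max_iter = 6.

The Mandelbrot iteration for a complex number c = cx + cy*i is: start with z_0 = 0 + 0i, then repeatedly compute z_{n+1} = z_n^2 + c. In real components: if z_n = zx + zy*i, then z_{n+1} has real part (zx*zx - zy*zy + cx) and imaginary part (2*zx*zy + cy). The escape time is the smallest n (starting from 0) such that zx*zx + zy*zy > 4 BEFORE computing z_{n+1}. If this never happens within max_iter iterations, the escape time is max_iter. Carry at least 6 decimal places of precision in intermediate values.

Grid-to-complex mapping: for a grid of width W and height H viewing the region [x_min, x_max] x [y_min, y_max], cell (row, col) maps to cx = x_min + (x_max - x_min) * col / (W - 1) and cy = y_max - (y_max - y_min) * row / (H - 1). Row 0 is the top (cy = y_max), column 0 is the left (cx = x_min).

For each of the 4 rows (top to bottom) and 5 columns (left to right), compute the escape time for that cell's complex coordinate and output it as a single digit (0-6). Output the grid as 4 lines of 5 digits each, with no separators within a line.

Answer: 66432
66632
66632
56322

Derivation:
(row=0, col=0): c = -0.3200 + 0.8200i → escape time 6
(row=0, col=1): c = 0.0100 + 0.8200i → escape time 6
(row=0, col=2): c = 0.3400 + 0.8200i → escape time 4
(row=0, col=3): c = 0.6700 + 0.8200i → escape time 3
(row=0, col=4): c = 1.0000 + 0.8200i → escape time 2
(row=1, col=0): c = -0.3200 + 0.2233i → escape time 6
(row=1, col=1): c = 0.0100 + 0.2233i → escape time 6
(row=1, col=2): c = 0.3400 + 0.2233i → escape time 6
(row=1, col=3): c = 0.6700 + 0.2233i → escape time 3
(row=1, col=4): c = 1.0000 + 0.2233i → escape time 2
(row=2, col=0): c = -0.3200 + -0.3733i → escape time 6
(row=2, col=1): c = 0.0100 + -0.3733i → escape time 6
(row=2, col=2): c = 0.3400 + -0.3733i → escape time 6
(row=2, col=3): c = 0.6700 + -0.3733i → escape time 3
(row=2, col=4): c = 1.0000 + -0.3733i → escape time 2
(row=3, col=0): c = -0.3200 + -0.9700i → escape time 5
(row=3, col=1): c = 0.0100 + -0.9700i → escape time 6
(row=3, col=2): c = 0.3400 + -0.9700i → escape time 3
(row=3, col=3): c = 0.6700 + -0.9700i → escape time 2
(row=3, col=4): c = 1.0000 + -0.9700i → escape time 2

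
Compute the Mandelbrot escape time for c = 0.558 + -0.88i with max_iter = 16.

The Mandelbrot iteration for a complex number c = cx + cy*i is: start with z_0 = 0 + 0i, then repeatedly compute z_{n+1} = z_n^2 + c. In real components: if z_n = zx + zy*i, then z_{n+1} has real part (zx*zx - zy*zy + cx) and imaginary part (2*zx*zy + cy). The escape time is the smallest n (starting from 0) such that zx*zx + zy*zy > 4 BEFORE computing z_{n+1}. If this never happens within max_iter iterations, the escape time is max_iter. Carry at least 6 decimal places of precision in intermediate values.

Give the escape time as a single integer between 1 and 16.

Answer: 3

Derivation:
z_0 = 0 + 0i, c = 0.5580 + -0.8800i
Iter 1: z = 0.5580 + -0.8800i, |z|^2 = 1.0858
Iter 2: z = 0.0950 + -1.8621i, |z|^2 = 3.4764
Iter 3: z = -2.9003 + -1.2337i, |z|^2 = 9.9338
Escaped at iteration 3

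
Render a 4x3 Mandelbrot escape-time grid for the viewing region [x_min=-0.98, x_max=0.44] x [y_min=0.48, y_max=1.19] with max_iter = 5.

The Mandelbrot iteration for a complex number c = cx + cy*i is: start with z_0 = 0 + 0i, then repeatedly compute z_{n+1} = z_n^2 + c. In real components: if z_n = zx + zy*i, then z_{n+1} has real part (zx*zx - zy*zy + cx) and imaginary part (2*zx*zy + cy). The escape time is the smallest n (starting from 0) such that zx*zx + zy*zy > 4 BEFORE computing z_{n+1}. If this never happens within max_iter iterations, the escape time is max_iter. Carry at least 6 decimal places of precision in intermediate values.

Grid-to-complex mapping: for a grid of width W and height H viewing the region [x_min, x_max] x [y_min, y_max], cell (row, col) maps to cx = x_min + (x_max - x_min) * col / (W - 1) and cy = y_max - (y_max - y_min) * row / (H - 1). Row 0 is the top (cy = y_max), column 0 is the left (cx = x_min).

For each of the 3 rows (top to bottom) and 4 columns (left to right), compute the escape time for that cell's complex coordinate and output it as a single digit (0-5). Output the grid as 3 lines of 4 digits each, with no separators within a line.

Answer: 3332
3553
5555

Derivation:
(row=0, col=0): c = -0.9800 + 1.1900i → escape time 3
(row=0, col=1): c = -0.5067 + 1.1900i → escape time 3
(row=0, col=2): c = -0.0333 + 1.1900i → escape time 3
(row=0, col=3): c = 0.4400 + 1.1900i → escape time 2
(row=1, col=0): c = -0.9800 + 0.8350i → escape time 3
(row=1, col=1): c = -0.5067 + 0.8350i → escape time 5
(row=1, col=2): c = -0.0333 + 0.8350i → escape time 5
(row=1, col=3): c = 0.4400 + 0.8350i → escape time 3
(row=2, col=0): c = -0.9800 + 0.4800i → escape time 5
(row=2, col=1): c = -0.5067 + 0.4800i → escape time 5
(row=2, col=2): c = -0.0333 + 0.4800i → escape time 5
(row=2, col=3): c = 0.4400 + 0.4800i → escape time 5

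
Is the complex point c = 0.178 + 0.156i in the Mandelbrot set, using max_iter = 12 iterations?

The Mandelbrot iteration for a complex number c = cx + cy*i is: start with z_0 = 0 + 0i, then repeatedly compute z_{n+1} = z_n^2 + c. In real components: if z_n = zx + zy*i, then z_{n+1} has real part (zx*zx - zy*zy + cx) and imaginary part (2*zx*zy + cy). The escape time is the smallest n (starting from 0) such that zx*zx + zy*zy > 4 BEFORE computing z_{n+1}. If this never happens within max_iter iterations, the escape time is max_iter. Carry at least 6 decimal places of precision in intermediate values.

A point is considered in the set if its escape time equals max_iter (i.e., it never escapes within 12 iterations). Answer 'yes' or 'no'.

z_0 = 0 + 0i, c = 0.1780 + 0.1560i
Iter 1: z = 0.1780 + 0.1560i, |z|^2 = 0.0560
Iter 2: z = 0.1853 + 0.2115i, |z|^2 = 0.0791
Iter 3: z = 0.1676 + 0.2344i, |z|^2 = 0.0830
Iter 4: z = 0.1511 + 0.2346i, |z|^2 = 0.0779
Iter 5: z = 0.1458 + 0.2269i, |z|^2 = 0.0728
Iter 6: z = 0.1478 + 0.2222i, |z|^2 = 0.0712
Iter 7: z = 0.1505 + 0.2217i, |z|^2 = 0.0718
Iter 8: z = 0.1515 + 0.2227i, |z|^2 = 0.0726
Iter 9: z = 0.1514 + 0.2235i, |z|^2 = 0.0729
Iter 10: z = 0.1510 + 0.2237i, |z|^2 = 0.0728
Iter 11: z = 0.1508 + 0.2235i, |z|^2 = 0.0727
Did not escape in 12 iterations → in set

Answer: yes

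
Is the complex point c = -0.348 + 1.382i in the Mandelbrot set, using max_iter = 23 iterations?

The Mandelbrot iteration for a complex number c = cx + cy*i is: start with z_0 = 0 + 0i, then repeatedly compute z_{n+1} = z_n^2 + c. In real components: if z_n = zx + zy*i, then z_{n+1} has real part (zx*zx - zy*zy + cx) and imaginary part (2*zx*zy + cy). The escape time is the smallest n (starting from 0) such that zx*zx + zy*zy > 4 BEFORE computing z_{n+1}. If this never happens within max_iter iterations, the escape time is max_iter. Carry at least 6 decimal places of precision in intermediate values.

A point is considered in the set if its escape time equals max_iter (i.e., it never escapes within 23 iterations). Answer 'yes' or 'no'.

Answer: no

Derivation:
z_0 = 0 + 0i, c = -0.3480 + 1.3820i
Iter 1: z = -0.3480 + 1.3820i, |z|^2 = 2.0310
Iter 2: z = -2.1368 + 0.4201i, |z|^2 = 4.7425
Escaped at iteration 2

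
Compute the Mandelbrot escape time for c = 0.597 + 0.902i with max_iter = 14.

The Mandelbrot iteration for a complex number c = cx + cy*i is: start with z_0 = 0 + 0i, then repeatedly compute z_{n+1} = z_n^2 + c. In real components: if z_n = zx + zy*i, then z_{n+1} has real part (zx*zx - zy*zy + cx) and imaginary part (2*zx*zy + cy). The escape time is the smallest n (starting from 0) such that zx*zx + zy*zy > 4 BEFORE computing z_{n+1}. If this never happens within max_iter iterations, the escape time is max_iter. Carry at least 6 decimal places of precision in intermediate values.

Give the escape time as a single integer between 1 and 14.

Answer: 3

Derivation:
z_0 = 0 + 0i, c = 0.5970 + 0.9020i
Iter 1: z = 0.5970 + 0.9020i, |z|^2 = 1.1700
Iter 2: z = 0.1398 + 1.9790i, |z|^2 = 3.9359
Iter 3: z = -3.2998 + 1.4553i, |z|^2 = 13.0070
Escaped at iteration 3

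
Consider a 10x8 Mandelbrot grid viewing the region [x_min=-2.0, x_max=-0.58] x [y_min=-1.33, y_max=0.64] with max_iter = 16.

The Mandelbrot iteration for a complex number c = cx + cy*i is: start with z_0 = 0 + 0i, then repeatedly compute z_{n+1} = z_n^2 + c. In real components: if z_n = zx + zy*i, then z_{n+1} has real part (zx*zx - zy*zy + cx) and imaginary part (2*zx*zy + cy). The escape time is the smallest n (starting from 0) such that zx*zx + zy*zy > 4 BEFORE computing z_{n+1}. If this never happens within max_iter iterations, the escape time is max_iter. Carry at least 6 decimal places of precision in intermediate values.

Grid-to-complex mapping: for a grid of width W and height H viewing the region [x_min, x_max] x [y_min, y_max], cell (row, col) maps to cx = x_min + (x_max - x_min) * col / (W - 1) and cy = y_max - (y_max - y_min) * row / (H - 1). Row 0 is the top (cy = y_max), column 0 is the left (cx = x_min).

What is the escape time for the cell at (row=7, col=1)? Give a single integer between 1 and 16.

z_0 = 0 + 0i, c = -1.8422 + -1.3300i
Iter 1: z = -1.8422 + -1.3300i, |z|^2 = 5.1627
Escaped at iteration 1

Answer: 1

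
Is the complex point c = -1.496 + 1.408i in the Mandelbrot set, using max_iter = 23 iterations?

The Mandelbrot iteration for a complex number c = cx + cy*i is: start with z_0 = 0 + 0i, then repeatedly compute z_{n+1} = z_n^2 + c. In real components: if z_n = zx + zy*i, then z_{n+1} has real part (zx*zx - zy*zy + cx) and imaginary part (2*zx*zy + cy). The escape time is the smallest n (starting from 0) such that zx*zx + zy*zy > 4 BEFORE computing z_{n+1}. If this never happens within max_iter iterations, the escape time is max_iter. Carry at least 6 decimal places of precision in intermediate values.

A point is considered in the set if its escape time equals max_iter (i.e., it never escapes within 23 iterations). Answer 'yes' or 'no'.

z_0 = 0 + 0i, c = -1.4960 + 1.4080i
Iter 1: z = -1.4960 + 1.4080i, |z|^2 = 4.2205
Escaped at iteration 1

Answer: no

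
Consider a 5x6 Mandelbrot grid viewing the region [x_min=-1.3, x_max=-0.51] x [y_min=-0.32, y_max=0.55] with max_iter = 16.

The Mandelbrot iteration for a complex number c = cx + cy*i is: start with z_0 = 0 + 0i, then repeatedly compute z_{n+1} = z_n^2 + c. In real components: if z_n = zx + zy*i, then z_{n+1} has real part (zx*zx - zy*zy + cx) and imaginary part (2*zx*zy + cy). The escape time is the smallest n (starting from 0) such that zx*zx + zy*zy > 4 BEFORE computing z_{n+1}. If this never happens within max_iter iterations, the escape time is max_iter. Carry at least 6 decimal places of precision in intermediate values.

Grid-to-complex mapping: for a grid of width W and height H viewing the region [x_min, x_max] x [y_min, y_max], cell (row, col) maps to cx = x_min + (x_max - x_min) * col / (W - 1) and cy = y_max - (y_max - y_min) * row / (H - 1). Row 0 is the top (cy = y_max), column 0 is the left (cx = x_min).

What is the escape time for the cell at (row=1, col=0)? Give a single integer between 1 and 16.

Answer: 7

Derivation:
z_0 = 0 + 0i, c = -1.3000 + 0.3760i
Iter 1: z = -1.3000 + 0.3760i, |z|^2 = 1.8314
Iter 2: z = 0.2486 + -0.6016i, |z|^2 = 0.4237
Iter 3: z = -1.6001 + 0.0769i, |z|^2 = 2.5663
Iter 4: z = 1.2544 + 0.1300i, |z|^2 = 1.5905
Iter 5: z = 0.2567 + 0.7023i, |z|^2 = 0.5591
Iter 6: z = -1.7273 + 0.7366i, |z|^2 = 3.5260
Iter 7: z = 1.1410 + -2.1685i, |z|^2 = 6.0042
Escaped at iteration 7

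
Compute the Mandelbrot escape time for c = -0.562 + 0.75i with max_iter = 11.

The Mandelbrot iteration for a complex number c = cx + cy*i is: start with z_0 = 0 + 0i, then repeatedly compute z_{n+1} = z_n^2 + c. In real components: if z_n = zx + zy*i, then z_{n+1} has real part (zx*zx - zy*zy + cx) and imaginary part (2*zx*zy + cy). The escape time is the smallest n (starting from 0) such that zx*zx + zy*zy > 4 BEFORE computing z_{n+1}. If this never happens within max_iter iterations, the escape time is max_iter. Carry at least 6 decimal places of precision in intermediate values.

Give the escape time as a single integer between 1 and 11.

Answer: 6

Derivation:
z_0 = 0 + 0i, c = -0.5620 + 0.7500i
Iter 1: z = -0.5620 + 0.7500i, |z|^2 = 0.8783
Iter 2: z = -0.8087 + -0.0930i, |z|^2 = 0.6626
Iter 3: z = 0.0833 + 0.9004i, |z|^2 = 0.8177
Iter 4: z = -1.3658 + 0.9000i, |z|^2 = 2.6754
Iter 5: z = 0.4935 + -1.7083i, |z|^2 = 3.1620
Iter 6: z = -3.2369 + -0.9361i, |z|^2 = 11.3540
Escaped at iteration 6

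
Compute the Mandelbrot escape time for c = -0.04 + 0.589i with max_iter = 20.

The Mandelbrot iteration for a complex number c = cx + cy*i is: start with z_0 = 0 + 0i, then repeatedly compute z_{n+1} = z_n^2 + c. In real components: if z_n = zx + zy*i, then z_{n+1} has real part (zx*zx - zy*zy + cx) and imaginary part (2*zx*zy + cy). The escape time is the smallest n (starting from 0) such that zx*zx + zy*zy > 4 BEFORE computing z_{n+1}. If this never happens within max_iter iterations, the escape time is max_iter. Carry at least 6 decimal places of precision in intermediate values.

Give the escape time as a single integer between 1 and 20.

z_0 = 0 + 0i, c = -0.0400 + 0.5890i
Iter 1: z = -0.0400 + 0.5890i, |z|^2 = 0.3485
Iter 2: z = -0.3853 + 0.5419i, |z|^2 = 0.4421
Iter 3: z = -0.1852 + 0.1714i, |z|^2 = 0.0637
Iter 4: z = -0.0351 + 0.5255i, |z|^2 = 0.2774
Iter 5: z = -0.3149 + 0.5521i, |z|^2 = 0.4040
Iter 6: z = -0.2456 + 0.2412i, |z|^2 = 0.1185
Iter 7: z = -0.0379 + 0.4705i, |z|^2 = 0.2228
Iter 8: z = -0.2599 + 0.5534i, |z|^2 = 0.3738
Iter 9: z = -0.2787 + 0.3013i, |z|^2 = 0.1685
Iter 10: z = -0.0531 + 0.4211i, |z|^2 = 0.1801
Iter 11: z = -0.2145 + 0.5443i, |z|^2 = 0.3422
Iter 12: z = -0.2902 + 0.3555i, |z|^2 = 0.2106
Iter 13: z = -0.0822 + 0.3826i, |z|^2 = 0.1532
Iter 14: z = -0.1797 + 0.5261i, |z|^2 = 0.3091
Iter 15: z = -0.2845 + 0.4000i, |z|^2 = 0.2409
Iter 16: z = -0.1190 + 0.3614i, |z|^2 = 0.1448
Iter 17: z = -0.1564 + 0.5030i, |z|^2 = 0.2774
Iter 18: z = -0.2685 + 0.4316i, |z|^2 = 0.2584
Iter 19: z = -0.1542 + 0.3572i, |z|^2 = 0.1514

Answer: 20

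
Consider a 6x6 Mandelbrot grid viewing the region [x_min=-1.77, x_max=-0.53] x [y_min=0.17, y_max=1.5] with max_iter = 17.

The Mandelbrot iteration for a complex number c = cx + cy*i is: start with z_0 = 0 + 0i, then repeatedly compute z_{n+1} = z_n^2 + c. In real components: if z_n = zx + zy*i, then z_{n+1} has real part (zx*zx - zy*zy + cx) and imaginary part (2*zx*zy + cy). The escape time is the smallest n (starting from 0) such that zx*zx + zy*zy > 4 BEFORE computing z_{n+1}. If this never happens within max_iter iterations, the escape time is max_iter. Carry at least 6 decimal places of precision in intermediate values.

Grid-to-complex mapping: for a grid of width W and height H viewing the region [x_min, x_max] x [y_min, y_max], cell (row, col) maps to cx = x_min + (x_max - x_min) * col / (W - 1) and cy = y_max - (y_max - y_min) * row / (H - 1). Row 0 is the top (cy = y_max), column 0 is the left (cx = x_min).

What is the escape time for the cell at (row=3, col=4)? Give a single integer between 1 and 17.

Answer: 4

Derivation:
z_0 = 0 + 0i, c = -0.7780 + 0.7020i
Iter 1: z = -0.7780 + 0.7020i, |z|^2 = 1.0981
Iter 2: z = -0.6655 + -0.3903i, |z|^2 = 0.5953
Iter 3: z = -0.4874 + 1.2215i, |z|^2 = 1.7297
Iter 4: z = -2.0325 + -0.4888i, |z|^2 = 4.3701
Escaped at iteration 4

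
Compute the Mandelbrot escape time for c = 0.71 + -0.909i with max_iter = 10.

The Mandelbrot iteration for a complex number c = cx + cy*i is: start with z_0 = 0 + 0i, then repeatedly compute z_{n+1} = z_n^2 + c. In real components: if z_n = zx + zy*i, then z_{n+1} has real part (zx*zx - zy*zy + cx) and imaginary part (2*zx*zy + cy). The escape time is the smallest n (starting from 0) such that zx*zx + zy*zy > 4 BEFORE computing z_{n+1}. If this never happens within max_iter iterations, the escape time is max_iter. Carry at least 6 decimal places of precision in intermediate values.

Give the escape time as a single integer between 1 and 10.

Answer: 2

Derivation:
z_0 = 0 + 0i, c = 0.7100 + -0.9090i
Iter 1: z = 0.7100 + -0.9090i, |z|^2 = 1.3304
Iter 2: z = 0.3878 + -2.1998i, |z|^2 = 4.9894
Escaped at iteration 2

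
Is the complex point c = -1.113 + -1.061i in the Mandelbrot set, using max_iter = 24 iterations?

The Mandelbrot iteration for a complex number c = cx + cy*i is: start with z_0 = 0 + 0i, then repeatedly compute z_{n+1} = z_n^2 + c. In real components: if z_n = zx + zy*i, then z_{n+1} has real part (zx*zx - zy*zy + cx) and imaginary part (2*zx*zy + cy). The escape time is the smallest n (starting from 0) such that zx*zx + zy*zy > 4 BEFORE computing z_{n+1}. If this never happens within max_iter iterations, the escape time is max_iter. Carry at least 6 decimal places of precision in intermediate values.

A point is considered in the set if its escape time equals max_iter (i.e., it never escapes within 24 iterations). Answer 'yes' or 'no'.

z_0 = 0 + 0i, c = -1.1130 + -1.0610i
Iter 1: z = -1.1130 + -1.0610i, |z|^2 = 2.3645
Iter 2: z = -1.0000 + 1.3008i, |z|^2 = 2.6919
Iter 3: z = -1.8051 + -3.6624i, |z|^2 = 16.6721
Escaped at iteration 3

Answer: no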